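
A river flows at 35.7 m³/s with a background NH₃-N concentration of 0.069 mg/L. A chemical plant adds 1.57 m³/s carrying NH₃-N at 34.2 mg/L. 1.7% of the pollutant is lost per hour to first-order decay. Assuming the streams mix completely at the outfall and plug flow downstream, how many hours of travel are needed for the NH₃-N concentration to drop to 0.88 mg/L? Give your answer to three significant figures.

Conservation of mass: C = (35.70·0.06900 + 1.570·34.20) / 37.27 = 56.16/37.27 = 1.507 mg/L.
1.7%/h lost → k = −ln(1 − 0.017) = 0.01715 h⁻¹.
1.507·exp(−k·t) = 0.88 → t = ln(1.507/0.88)/k = 112900 s = 31.37 h.

31.4 h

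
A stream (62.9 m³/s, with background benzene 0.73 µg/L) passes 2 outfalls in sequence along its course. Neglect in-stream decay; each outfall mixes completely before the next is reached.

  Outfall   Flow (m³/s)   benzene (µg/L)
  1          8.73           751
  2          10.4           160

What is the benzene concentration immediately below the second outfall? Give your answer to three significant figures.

101 µg/L

After outfall 1: Q = 62.90 + 8.730 = 71.63 m³/s; C = (62.90·0.7300 + 8.730·751.0)/71.63 = 92.17 µg/L.
After outfall 2: Q = 71.63 + 10.40 = 82.03 m³/s; C = (71.63·92.17 + 10.40·160.0)/82.03 = 100.8 µg/L.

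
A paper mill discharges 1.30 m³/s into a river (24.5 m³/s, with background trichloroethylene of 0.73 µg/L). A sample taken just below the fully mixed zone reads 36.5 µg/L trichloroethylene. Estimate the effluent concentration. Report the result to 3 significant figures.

Mass balance: 24.50·0.7300 + 1.300·Cₑ = 25.80·36.50
→ Cₑ = (25.80·36.50 − 24.50·0.7300) / 1.300 = 710.6 µg/L.

711 µg/L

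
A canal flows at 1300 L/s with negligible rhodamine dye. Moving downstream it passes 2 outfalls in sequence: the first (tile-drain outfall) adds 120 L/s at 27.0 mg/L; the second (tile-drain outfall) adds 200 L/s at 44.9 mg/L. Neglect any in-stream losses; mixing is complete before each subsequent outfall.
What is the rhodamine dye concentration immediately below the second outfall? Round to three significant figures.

Outfall 1: combined Q = 1420 L/s; C = (1300·0 + 120.0·27.00)/1420 = 2.282 mg/L.
Outfall 2: combined Q = 1620 L/s; C = (1420·2.282 + 200.0·44.90)/1620 = 7.543 mg/L.

7.54 mg/L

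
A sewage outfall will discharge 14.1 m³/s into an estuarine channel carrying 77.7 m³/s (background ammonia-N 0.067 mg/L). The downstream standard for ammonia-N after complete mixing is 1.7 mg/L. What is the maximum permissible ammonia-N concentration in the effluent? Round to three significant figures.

At the limit, (Qr·Cr + Qe·Cₑ)/(Qr + Qe) = 1.7:
Cₑ = (91.80·1.7 − 77.70·0.06700) / 14.10 = 10.70 mg/L.

10.7 mg/L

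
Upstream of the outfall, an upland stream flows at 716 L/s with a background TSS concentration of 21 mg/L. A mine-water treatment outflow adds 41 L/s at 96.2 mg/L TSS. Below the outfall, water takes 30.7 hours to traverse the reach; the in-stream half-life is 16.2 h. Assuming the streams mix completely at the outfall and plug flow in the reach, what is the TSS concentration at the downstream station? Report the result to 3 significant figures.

Flow-weighted average: C = (716.0·21.00 + 41.00·96.20) / 757.0 = 18980/757.0 = 25.07 mg/L.
Half-life 16.2 h → k = ln 2 / 16.2 = 0.04279 h⁻¹ = 1.027 d⁻¹.
Decay over the reach: 25.07·exp(−kt) = 25.07·0.2689 = 6.741 mg/L.

6.74 mg/L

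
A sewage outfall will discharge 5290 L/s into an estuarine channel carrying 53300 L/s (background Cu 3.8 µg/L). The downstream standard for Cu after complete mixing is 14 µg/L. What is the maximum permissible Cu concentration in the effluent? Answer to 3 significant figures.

At the limit, (Qr·Cr + Qe·Cₑ)/(Qr + Qe) = 14:
Cₑ = (58590·14 − 53300·3.800) / 5290 = 116.8 µg/L.

117 µg/L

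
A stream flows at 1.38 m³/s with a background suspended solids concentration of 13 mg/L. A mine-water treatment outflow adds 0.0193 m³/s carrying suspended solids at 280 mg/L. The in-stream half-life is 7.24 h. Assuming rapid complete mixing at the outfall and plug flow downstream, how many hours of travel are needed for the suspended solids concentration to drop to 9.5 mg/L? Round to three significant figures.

Mixed concentration C = ΣQC/ΣQ = (1.380·13.00 + 0.01930·280.0) / 1.399 = 23.34/1.399 = 16.68 mg/L.
Half-life 7.24 h → k = ln 2 / 7.24 = 0.09574 h⁻¹ = 2.298 d⁻¹.
16.68·exp(−k·t) = 9.5 → t = ln(16.68/9.5)/k = 21170 s = 5.881 h.

5.88 h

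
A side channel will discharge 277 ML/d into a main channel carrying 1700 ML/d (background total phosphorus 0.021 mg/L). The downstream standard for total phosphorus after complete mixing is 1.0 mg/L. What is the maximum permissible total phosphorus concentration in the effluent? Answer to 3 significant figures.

7.01 mg/L

At the limit, (Qr·Cr + Qe·Cₑ)/(Qr + Qe) = 1.0:
Cₑ = (1977·1.0 − 1700·0.02100) / 277.0 = 7.008 mg/L.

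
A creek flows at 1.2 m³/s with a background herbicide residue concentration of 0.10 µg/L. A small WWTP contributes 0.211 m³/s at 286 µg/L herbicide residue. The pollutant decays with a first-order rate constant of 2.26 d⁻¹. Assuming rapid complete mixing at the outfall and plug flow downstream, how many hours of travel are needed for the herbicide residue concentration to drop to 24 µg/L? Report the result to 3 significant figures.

6.16 h

Flow-weighted average: C = (1.200·0.1000 + 0.2110·286.0) / 1.411 = 60.47/1.411 = 42.85 µg/L.
42.85·exp(−k·t) = 24 → t = ln(42.85/24)/k = 22160 s = 6.156 h.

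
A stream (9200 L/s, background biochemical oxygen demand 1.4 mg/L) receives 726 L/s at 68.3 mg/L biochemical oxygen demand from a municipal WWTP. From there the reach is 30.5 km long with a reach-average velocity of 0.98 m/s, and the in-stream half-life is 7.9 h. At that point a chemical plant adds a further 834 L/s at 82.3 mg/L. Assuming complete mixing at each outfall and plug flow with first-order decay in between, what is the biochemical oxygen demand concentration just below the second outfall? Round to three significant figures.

Flow-weighted average: C = (9200·1.400 + 726.0·68.30) / 9926 = 62470/9926 = 6.293 mg/L; combined flow 9926 L/s.
Travel time t = 30.5·1000 / 0.98 = 31120 s = 8.645 h.
Half-life 7.9 h → k = ln 2 / 7.9 = 0.08774 h⁻¹ = 2.106 d⁻¹.
Applying C = C₀e^(−kt): 6.293 × 0.4684 = 2.947 mg/L.
At the second outfall, C = (9926·2.947 + 834.0·82.30) / (9926 + 834.0) = 9.098 mg/L.

9.10 mg/L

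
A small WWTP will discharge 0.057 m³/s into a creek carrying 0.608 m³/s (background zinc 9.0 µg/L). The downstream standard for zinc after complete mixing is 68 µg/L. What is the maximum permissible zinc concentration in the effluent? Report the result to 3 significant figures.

697 µg/L

At the limit, (Qr·Cr + Qe·Cₑ)/(Qr + Qe) = 68:
Cₑ = (0.6650·68 − 0.6080·9.000) / 0.05700 = 697.3 µg/L.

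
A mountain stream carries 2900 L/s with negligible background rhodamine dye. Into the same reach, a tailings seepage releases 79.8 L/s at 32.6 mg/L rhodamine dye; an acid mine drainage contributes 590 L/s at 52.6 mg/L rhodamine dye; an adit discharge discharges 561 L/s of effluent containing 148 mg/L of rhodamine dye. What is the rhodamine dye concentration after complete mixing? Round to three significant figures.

Flow-weighted average: C = (2900·0 + 79.80·32.60 + 590.0·52.60 + 561.0·148.0) / 4131 = 116700/4131 = 28.24 mg/L.

28.2 mg/L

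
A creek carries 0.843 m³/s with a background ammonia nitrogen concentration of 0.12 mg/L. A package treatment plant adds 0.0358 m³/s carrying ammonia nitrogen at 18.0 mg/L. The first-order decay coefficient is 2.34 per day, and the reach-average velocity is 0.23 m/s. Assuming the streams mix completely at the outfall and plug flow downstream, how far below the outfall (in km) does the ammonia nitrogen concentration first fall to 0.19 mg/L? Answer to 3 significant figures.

12.7 km

Flow-weighted average: C = (0.8430·0.1200 + 0.03580·18.00) / 0.8788 = 0.7456/0.8788 = 0.8484 mg/L.
Set 0.8484·exp(−k·t) = 0.19 → t = ln(0.8484/0.19)/k = 55250 s = 15.35 h.
Distance = v·t = 0.23·55250 = 12710 m = 12.71 km.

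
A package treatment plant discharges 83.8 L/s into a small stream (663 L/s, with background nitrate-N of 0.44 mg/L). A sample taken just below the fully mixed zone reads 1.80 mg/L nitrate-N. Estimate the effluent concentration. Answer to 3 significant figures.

Mass balance: 663.0·0.4400 + 83.80·Cₑ = 746.8·1.800
→ Cₑ = (746.8·1.800 − 663.0·0.4400) / 83.80 = 12.56 mg/L.

12.6 mg/L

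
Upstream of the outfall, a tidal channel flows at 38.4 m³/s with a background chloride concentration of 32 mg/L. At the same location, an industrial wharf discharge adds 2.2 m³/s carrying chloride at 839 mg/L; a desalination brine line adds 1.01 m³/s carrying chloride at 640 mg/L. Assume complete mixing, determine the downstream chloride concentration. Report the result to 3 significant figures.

89.4 mg/L

After mixing, C = (38.40·32.00 + 2.200·839.0 + 1.010·640.0) / 41.61 = 3721/41.61 = 89.43 mg/L.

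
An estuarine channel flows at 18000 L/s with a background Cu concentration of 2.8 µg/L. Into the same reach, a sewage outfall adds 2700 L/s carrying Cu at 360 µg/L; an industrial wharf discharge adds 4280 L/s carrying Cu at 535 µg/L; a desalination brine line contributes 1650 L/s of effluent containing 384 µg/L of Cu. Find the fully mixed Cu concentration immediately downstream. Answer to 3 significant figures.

After mixing, C = (18000·2.800 + 2700·360.0 + 4280·535.0 + 1650·384.0) / 26630 = 3946000/26630 = 148.2 µg/L.

148 µg/L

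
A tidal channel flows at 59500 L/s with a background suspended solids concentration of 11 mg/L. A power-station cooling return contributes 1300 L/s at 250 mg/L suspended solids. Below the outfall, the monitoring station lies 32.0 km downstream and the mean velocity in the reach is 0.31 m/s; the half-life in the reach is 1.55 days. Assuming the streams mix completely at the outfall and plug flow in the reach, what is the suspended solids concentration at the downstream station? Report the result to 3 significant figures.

9.44 mg/L

Mass balance: C = (59500·11.00 + 1300·250.0) / 60800 = 979500/60800 = 16.11 mg/L.
Travel time t = 32.0·1000 / 0.31 = 103200 s = 28.67 h.
Half-life 1.55 d → k = ln 2 / 1.55 = 0.4472 d⁻¹.
Decay over the reach: 16.11·exp(−kt) = 16.11·0.5861 = 9.442 mg/L.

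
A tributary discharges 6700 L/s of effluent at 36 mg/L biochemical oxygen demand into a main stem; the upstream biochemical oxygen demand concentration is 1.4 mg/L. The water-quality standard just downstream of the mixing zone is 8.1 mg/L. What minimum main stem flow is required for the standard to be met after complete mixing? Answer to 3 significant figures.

Set C_mix = 8.1: (Q·1.400 + 6700·36.00) / (Q + 6700) = 8.1
→ Q = 6700·(36.00 − 8.1)/(8.1 − 1.400) = 27900 L/s.

27900 L/s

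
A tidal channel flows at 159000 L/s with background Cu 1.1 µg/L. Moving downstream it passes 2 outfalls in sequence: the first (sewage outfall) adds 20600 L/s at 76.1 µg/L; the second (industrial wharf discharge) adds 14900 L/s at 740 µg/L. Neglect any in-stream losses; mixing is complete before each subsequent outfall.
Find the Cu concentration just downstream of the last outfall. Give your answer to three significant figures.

65.6 µg/L

Outfall 1: combined Q = 179600 L/s; C = (159000·1.100 + 20600·76.10)/179600 = 9.702 µg/L.
Outfall 2: combined Q = 194500 L/s; C = (179600·9.702 + 14900·740.0)/194500 = 65.65 µg/L.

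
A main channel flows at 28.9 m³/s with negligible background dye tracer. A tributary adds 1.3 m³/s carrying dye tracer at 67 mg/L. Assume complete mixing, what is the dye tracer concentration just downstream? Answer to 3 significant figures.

Mass balance: C = (28.90·0 + 1.300·67.00) / 30.20 = 87.10/30.20 = 2.884 mg/L.

2.88 mg/L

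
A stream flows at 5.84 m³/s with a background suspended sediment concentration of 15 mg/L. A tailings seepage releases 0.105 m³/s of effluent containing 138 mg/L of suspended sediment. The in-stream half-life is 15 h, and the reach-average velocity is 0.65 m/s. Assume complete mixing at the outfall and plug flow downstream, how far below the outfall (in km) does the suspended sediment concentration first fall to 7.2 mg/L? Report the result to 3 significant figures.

Flow-weighted average: C = (5.840·15.00 + 0.1050·138.0) / 5.945 = 102.1/5.945 = 17.17 mg/L.
Half-life 15 h → k = ln 2 / 15 = 0.04621 h⁻¹ = 1.109 d⁻¹.
Set 17.17·exp(−k·t) = 7.2 → t = ln(17.17/7.2)/k = 67720 s = 18.81 h.
Distance = v·t = 0.65·67720 = 44020 m = 44.02 km.

44.0 km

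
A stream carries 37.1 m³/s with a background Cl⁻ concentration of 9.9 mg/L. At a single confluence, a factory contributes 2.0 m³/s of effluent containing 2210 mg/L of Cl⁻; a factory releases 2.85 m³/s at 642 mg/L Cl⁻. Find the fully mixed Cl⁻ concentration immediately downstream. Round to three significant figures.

158 mg/L

Mixed concentration C = ΣQC/ΣQ = (37.10·9.900 + 2.000·2210 + 2.850·642.0) / 41.95 = 6617/41.95 = 157.7 mg/L.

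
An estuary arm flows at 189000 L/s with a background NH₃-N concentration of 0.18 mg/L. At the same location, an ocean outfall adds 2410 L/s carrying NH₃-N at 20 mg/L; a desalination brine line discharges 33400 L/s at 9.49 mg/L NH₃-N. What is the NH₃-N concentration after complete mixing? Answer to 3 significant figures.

1.78 mg/L

Flow-weighted average: C = (189000·0.1800 + 2410·20.00 + 33400·9.490) / 224800 = 399200/224800 = 1.776 mg/L.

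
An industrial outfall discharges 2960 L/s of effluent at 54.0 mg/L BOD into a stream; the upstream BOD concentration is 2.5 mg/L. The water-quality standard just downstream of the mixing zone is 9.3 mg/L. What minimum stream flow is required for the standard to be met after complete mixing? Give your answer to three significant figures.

Set C_mix = 9.3: (Q·2.500 + 2960·54.00) / (Q + 2960) = 9.3
→ Q = 2960·(54.00 − 9.3)/(9.3 − 2.500) = 19460 L/s.

19500 L/s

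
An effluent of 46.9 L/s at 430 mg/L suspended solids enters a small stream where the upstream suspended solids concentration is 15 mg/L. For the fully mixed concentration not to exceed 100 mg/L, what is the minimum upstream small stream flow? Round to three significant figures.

182 L/s

Set C_mix = 100: (Q·15.00 + 46.90·430.0) / (Q + 46.90) = 100
→ Q = 46.90·(430.0 − 100)/(100 − 15.00) = 182.1 L/s.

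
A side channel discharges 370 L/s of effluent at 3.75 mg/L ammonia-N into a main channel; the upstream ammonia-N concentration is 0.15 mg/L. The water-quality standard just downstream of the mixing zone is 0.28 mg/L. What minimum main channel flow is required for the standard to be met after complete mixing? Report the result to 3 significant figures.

Set C_mix = 0.28: (Q·0.1500 + 370.0·3.750) / (Q + 370.0) = 0.28
→ Q = 370.0·(3.750 − 0.28)/(0.28 − 0.1500) = 9876 L/s.

9880 L/s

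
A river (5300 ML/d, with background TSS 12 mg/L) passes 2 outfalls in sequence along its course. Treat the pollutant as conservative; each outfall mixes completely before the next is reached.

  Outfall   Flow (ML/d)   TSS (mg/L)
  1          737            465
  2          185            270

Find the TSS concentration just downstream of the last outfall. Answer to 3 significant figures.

Below outfall 1: Q → 6037 ML/d, C = (5300·12.00 + 737.0·465.0)/6037 = 67.30 mg/L.
Below outfall 2: Q → 6222 ML/d, C = (6037·67.30 + 185.0·270.0)/6222 = 73.33 mg/L.

73.3 mg/L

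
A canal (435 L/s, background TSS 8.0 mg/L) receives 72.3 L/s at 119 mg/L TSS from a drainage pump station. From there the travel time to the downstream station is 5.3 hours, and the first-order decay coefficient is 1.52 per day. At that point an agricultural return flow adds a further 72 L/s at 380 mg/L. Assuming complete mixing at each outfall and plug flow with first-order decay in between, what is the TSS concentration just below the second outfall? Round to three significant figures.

62.1 mg/L

Flow-weighted average: C = (435.0·8.000 + 72.30·119.0) / 507.3 = 12080/507.3 = 23.82 mg/L; combined flow 507.3 L/s.
First-order decay: C = 23.82·exp(−k·t) = 23.82·0.7149 = 17.03 mg/L.
At the second outfall, C = (507.3·17.03 + 72.00·380.0) / (507.3 + 72.00) = 62.14 mg/L.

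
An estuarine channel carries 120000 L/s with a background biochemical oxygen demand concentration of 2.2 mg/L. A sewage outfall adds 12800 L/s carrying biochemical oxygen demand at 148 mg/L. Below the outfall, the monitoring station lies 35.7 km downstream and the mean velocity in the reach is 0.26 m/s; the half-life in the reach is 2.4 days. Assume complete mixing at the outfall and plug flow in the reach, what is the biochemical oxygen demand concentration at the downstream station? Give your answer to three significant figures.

Mass balance: C = (120000·2.200 + 12800·148.0) / 132800 = 2158000/132800 = 16.25 mg/L.
Travel time t = 35.7·1000 / 0.26 = 137300 s = 38.14 h.
Half-life 2.4 d → k = ln 2 / 2.4 = 0.2888 d⁻¹.
Applying C = C₀e^(−kt): 16.25 × 0.6319 = 10.27 mg/L.

10.3 mg/L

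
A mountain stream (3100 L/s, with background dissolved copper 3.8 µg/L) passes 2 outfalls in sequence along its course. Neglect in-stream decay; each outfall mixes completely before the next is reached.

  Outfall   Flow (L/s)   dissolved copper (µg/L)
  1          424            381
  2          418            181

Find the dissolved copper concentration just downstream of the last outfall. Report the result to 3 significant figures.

After outfall 1: Q = 3100 + 424.0 = 3524 L/s; C = (3100·3.800 + 424.0·381.0)/3524 = 49.18 µg/L.
After outfall 2: Q = 3524 + 418.0 = 3942 L/s; C = (3524·49.18 + 418.0·181.0)/3942 = 63.16 µg/L.

63.2 µg/L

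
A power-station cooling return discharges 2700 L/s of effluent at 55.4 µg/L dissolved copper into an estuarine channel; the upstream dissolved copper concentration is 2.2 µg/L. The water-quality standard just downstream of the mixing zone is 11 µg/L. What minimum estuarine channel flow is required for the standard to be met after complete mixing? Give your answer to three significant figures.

13600 L/s

Set C_mix = 11: (Q·2.200 + 2700·55.40) / (Q + 2700) = 11
→ Q = 2700·(55.40 − 11)/(11 − 2.200) = 13620 L/s.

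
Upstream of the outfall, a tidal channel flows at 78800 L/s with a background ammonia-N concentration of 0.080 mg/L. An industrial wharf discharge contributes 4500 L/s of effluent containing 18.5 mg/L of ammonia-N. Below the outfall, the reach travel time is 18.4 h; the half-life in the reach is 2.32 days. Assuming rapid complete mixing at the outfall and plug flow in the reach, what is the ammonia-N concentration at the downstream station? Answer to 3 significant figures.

Mixed concentration C = ΣQC/ΣQ = (78800·0.08000 + 4500·18.50) / 83300 = 89550/83300 = 1.075 mg/L.
Half-life 2.32 d → k = ln 2 / 2.32 = 0.2988 d⁻¹.
Applying C = C₀e^(−kt): 1.075 × 0.7953 = 0.8550 mg/L.

0.855 mg/L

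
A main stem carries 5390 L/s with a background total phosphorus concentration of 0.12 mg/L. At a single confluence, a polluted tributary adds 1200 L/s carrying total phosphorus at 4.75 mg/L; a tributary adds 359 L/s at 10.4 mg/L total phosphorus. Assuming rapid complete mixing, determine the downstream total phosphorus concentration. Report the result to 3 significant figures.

Conservation of mass: C = (5390·0.1200 + 1200·4.750 + 359.0·10.40) / 6949 = 10080/6949 = 1.451 mg/L.

1.45 mg/L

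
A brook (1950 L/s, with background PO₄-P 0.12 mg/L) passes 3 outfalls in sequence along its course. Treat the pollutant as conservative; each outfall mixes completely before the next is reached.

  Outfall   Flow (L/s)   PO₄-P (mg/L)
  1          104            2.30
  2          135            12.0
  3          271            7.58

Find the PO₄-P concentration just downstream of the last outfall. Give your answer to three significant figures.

After outfall 1: Q = 1950 + 104.0 = 2054 L/s; C = (1950·0.1200 + 104.0·2.300)/2054 = 0.2304 mg/L.
After outfall 2: Q = 2054 + 135.0 = 2189 L/s; C = (2054·0.2304 + 135.0·12.00)/2189 = 0.9562 mg/L.
After outfall 3: Q = 2189 + 271.0 = 2460 L/s; C = (2189·0.9562 + 271.0·7.580)/2460 = 1.686 mg/L.

1.69 mg/L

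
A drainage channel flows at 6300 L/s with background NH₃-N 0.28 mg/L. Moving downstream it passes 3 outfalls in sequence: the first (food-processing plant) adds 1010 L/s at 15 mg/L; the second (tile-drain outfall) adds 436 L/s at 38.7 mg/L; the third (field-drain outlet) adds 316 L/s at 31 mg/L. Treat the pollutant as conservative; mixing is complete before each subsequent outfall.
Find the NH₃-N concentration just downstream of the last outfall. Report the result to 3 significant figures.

After outfall 1: Q = 6300 + 1010 = 7310 L/s; C = (6300·0.2800 + 1010·15.00)/7310 = 2.314 mg/L.
After outfall 2: Q = 7310 + 436.0 = 7746 L/s; C = (7310·2.314 + 436.0·38.70)/7746 = 4.362 mg/L.
After outfall 3: Q = 7746 + 316.0 = 8062 L/s; C = (7746·4.362 + 316.0·31.00)/8062 = 5.406 mg/L.

5.41 mg/L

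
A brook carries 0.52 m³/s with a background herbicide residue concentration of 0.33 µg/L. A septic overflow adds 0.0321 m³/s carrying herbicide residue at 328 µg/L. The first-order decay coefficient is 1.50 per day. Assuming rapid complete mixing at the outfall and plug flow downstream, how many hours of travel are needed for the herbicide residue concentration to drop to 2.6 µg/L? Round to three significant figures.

Mixed concentration C = ΣQC/ΣQ = (0.5200·0.3300 + 0.03210·328.0) / 0.5521 = 10.70/0.5521 = 19.38 µg/L.
19.38·exp(−k·t) = 2.6 → t = ln(19.38/2.6)/k = 115700 s = 32.14 h.

32.1 h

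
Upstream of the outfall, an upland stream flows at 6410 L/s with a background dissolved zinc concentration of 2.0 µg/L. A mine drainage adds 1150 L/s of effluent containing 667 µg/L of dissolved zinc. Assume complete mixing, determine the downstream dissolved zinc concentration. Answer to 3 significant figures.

Conservation of mass: C = (6410·2.000 + 1150·667.0) / 7560 = 779900/7560 = 103.2 µg/L.

103 µg/L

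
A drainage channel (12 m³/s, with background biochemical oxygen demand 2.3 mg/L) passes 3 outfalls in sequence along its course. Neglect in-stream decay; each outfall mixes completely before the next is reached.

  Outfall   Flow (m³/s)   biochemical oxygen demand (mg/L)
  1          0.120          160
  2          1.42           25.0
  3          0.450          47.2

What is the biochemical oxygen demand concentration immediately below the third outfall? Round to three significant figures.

Outfall 1: combined Q = 12.12 m³/s; C = (12.00·2.300 + 0.1200·160.0)/12.12 = 3.861 mg/L.
Outfall 2: combined Q = 13.54 m³/s; C = (12.12·3.861 + 1.420·25.00)/13.54 = 6.078 mg/L.
Outfall 3: combined Q = 13.99 m³/s; C = (13.54·6.078 + 0.4500·47.20)/13.99 = 7.401 mg/L.

7.40 mg/L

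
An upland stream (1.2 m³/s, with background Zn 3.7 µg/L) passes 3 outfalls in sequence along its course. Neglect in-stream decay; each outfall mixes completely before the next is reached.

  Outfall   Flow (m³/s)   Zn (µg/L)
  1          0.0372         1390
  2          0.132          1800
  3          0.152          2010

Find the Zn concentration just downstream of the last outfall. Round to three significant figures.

After outfall 1: Q = 1.200 + 0.03720 = 1.237 m³/s; C = (1.200·3.700 + 0.03720·1390)/1.237 = 45.38 µg/L.
After outfall 2: Q = 1.237 + 0.1320 = 1.369 m³/s; C = (1.237·45.38 + 0.1320·1800)/1.369 = 214.5 µg/L.
After outfall 3: Q = 1.369 + 0.1520 = 1.521 m³/s; C = (1.369·214.5 + 0.1520·2010)/1.521 = 393.9 µg/L.

394 µg/L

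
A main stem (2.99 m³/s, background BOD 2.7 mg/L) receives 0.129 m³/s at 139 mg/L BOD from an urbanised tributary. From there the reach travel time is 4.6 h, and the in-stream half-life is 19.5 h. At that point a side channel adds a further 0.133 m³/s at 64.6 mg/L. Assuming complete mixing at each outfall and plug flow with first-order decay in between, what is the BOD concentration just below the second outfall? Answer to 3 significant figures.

Conservation of mass: C = (2.990·2.700 + 0.1290·139.0) / 3.119 = 26.00/3.119 = 8.337 mg/L; combined flow 3.119 m³/s.
Half-life 19.5 h → k = ln 2 / 19.5 = 0.03555 h⁻¹ = 0.8531 d⁻¹.
First-order decay: C = 8.337·exp(−k·t) = 8.337·0.8492 = 7.080 mg/L.
At the second outfall, C = (3.119·7.080 + 0.1330·64.60) / (3.119 + 0.1330) = 9.432 mg/L.

9.43 mg/L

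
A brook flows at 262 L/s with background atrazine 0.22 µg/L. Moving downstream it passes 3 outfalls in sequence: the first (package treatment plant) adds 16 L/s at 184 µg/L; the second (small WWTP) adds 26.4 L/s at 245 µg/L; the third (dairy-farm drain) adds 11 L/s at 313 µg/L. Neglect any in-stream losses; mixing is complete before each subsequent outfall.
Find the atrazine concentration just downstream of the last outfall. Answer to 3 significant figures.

40.9 µg/L

Below outfall 1: Q → 278.0 L/s, C = (262.0·0.2200 + 16.00·184.0)/278.0 = 10.80 µg/L.
Below outfall 2: Q → 304.4 L/s, C = (278.0·10.80 + 26.40·245.0)/304.4 = 31.11 µg/L.
Below outfall 3: Q → 315.4 L/s, C = (304.4·31.11 + 11.00·313.0)/315.4 = 40.94 µg/L.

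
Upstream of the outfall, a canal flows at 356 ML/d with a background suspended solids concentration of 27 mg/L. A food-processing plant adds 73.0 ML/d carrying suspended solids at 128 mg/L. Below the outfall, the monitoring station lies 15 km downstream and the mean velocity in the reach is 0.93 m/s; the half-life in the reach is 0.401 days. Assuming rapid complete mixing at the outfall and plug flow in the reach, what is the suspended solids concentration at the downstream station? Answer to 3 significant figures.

Mass balance: C = (356.0·27.00 + 73.00·128.0) / 429.0 = 18960/429.0 = 44.19 mg/L.
Travel time t = 15·1000 / 0.93 = 16130 s = 4.480 h.
Half-life 0.401 d → k = ln 2 / 0.401 = 1.729 d⁻¹.
First-order decay: C = 44.19·exp(−k·t) = 44.19·0.7242 = 32.00 mg/L.

32.0 mg/L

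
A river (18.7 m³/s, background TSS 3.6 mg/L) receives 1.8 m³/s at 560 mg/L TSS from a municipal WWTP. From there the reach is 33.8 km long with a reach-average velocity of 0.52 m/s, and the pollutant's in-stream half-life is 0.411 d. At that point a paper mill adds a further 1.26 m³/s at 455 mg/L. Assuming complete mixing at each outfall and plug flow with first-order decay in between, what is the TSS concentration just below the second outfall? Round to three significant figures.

Flow-weighted average: C = (18.70·3.600 + 1.800·560.0) / 20.50 = 1075/20.50 = 52.45 mg/L; combined flow 20.50 m³/s.
Travel time t = 33.8·1000 / 0.52 = 65000 s = 18.06 h.
Half-life 0.411 d → k = ln 2 / 0.411 = 1.686 d⁻¹.
After decay, C = 52.45 × e^(−kt) = 52.45 × 0.2812 = 14.75 mg/L.
Second outfall: C = (20.50·14.75 + 1.260·455.0)/21.76 = 40.24 mg/L.

40.2 mg/L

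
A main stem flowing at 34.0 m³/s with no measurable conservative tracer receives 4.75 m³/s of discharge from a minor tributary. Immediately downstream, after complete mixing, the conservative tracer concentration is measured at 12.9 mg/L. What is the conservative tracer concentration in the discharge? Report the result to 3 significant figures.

105 mg/L

Mass balance: 34.00·0 + 4.750·Cₑ = 38.75·12.90
→ Cₑ = (38.75·12.90 − 34.00·0) / 4.750 = 105.2 mg/L.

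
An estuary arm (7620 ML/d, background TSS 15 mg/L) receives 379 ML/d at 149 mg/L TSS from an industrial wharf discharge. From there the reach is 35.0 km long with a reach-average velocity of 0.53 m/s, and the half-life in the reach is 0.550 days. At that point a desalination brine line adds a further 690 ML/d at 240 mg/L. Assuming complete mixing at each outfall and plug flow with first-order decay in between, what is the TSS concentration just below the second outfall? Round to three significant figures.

Mixed concentration C = ΣQC/ΣQ = (7620·15.00 + 379.0·149.0) / 7999 = 170800/7999 = 21.35 mg/L; combined flow 7999 ML/d.
Travel time t = 35.0·1000 / 0.53 = 66040 s = 18.34 h.
Half-life 0.550 d → k = ln 2 / 0.550 = 1.260 d⁻¹.
After decay, C = 21.35 × e^(−kt) = 21.35 × 0.3816 = 8.148 mg/L.
Second outfall: C = (7999·8.148 + 690.0·240.0)/8689 = 26.56 mg/L.

26.6 mg/L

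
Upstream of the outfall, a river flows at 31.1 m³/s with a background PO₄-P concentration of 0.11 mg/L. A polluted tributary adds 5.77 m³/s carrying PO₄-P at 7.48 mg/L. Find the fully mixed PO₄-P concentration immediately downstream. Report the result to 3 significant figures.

1.26 mg/L

Mixed concentration C = ΣQC/ΣQ = (31.10·0.1100 + 5.770·7.480) / 36.87 = 46.58/36.87 = 1.263 mg/L.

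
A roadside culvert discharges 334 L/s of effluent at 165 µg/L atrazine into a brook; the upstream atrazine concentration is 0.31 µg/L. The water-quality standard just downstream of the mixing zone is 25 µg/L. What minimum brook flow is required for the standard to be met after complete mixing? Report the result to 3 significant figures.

1890 L/s

Set C_mix = 25: (Q·0.3100 + 334.0·165.0) / (Q + 334.0) = 25
→ Q = 334.0·(165.0 − 25)/(25 − 0.3100) = 1894 L/s.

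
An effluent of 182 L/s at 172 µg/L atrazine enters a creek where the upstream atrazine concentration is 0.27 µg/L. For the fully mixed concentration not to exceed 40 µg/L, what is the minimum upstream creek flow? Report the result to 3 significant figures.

605 L/s

Set C_mix = 40: (Q·0.2700 + 182.0·172.0) / (Q + 182.0) = 40
→ Q = 182.0·(172.0 − 40)/(40 − 0.2700) = 604.7 L/s.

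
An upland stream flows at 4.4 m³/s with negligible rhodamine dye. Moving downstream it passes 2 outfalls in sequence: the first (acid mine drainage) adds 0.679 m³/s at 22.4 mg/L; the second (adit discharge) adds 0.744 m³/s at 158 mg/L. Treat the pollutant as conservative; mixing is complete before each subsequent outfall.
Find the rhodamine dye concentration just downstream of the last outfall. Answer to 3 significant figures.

Below outfall 1: Q → 5.079 m³/s, C = (4.400·0 + 0.6790·22.40)/5.079 = 2.995 mg/L.
Below outfall 2: Q → 5.823 m³/s, C = (5.079·2.995 + 0.7440·158.0)/5.823 = 22.80 mg/L.

22.8 mg/L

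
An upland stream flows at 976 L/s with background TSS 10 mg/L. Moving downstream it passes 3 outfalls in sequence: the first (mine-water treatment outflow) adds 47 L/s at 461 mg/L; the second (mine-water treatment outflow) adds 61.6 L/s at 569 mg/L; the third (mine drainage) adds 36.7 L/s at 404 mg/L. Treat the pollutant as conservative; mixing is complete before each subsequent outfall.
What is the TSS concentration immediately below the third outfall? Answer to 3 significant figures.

72.5 mg/L

Below outfall 1: Q → 1023 L/s, C = (976.0·10.00 + 47.00·461.0)/1023 = 30.72 mg/L.
Below outfall 2: Q → 1085 L/s, C = (1023·30.72 + 61.60·569.0)/1085 = 61.29 mg/L.
Below outfall 3: Q → 1121 L/s, C = (1085·61.29 + 36.70·404.0)/1121 = 72.51 mg/L.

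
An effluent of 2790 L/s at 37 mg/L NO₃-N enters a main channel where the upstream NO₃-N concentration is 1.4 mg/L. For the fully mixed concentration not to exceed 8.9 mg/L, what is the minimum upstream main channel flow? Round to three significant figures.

10500 L/s

Set C_mix = 8.9: (Q·1.400 + 2790·37.00) / (Q + 2790) = 8.9
→ Q = 2790·(37.00 − 8.9)/(8.9 − 1.400) = 10450 L/s.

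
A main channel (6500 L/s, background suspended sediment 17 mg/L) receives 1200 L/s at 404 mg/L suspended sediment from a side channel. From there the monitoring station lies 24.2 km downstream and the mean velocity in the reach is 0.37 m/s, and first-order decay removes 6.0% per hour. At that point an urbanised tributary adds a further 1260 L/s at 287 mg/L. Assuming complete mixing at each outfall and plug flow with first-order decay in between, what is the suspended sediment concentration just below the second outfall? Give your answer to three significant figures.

61.9 mg/L

Mass balance: C = (6500·17.00 + 1200·404.0) / 7700 = 595300/7700 = 77.31 mg/L; combined flow 7700 L/s.
Travel time t = 24.2·1000 / 0.37 = 65410 s = 18.17 h.
6.0%/h lost → k = −ln(1 − 0.06) = 0.06188 h⁻¹.
After decay, C = 77.31 × e^(−kt) = 77.31 × 0.3249 = 25.12 mg/L.
Second outfall: C = (7700·25.12 + 1260·287.0)/8960 = 61.95 mg/L.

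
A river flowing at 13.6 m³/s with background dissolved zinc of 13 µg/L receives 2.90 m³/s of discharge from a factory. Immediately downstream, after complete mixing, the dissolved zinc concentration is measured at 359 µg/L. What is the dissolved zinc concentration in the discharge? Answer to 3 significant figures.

Mass balance: 13.60·13.00 + 2.900·Cₑ = 16.50·359.0
→ Cₑ = (16.50·359.0 − 13.60·13.00) / 2.900 = 1982 µg/L.

1980 µg/L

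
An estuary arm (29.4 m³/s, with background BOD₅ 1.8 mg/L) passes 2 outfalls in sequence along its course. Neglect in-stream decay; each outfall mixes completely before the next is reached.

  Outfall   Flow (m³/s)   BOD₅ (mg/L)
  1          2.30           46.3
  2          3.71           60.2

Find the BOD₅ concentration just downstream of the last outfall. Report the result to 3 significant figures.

Outfall 1: combined Q = 31.70 m³/s; C = (29.40·1.800 + 2.300·46.30)/31.70 = 5.029 mg/L.
Outfall 2: combined Q = 35.41 m³/s; C = (31.70·5.029 + 3.710·60.20)/35.41 = 10.81 mg/L.

10.8 mg/L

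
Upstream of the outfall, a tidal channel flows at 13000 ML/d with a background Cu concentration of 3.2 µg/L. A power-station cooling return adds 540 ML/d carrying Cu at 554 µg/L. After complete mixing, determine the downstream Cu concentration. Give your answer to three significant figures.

25.2 µg/L

Conservation of mass: C = (13000·3.200 + 540.0·554.0) / 13540 = 340800/13540 = 25.17 µg/L.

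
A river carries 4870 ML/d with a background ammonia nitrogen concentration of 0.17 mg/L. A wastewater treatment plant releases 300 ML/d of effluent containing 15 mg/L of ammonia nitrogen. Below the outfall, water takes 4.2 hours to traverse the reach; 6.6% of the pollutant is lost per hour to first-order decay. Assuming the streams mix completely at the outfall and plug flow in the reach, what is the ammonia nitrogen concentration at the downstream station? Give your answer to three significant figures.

0.774 mg/L

Mass balance: C = (4870·0.1700 + 300.0·15.00) / 5170 = 5328/5170 = 1.031 mg/L.
6.6%/h lost → k = −ln(1 − 0.066) = 0.06828 h⁻¹.
After decay, C = 1.031 × e^(−kt) = 1.031 × 0.7507 = 0.7736 mg/L.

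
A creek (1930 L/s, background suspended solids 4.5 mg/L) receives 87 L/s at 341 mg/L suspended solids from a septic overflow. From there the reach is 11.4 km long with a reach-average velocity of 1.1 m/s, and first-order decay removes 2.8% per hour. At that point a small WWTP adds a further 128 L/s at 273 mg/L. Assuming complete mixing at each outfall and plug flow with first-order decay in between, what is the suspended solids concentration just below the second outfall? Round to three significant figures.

32.8 mg/L

After mixing, C = (1930·4.500 + 87.00·341.0) / 2017 = 38350/2017 = 19.01 mg/L; combined flow 2017 L/s.
Travel time t = 11.4·1000 / 1.1 = 10360 s = 2.879 h.
2.8%/h lost → k = −ln(1 − 0.028) = 0.02840 h⁻¹.
Applying C = C₀e^(−kt): 19.01 × 0.9215 = 17.52 mg/L.
Second outfall: C = (2017·17.52 + 128.0·273.0)/2145 = 32.77 mg/L.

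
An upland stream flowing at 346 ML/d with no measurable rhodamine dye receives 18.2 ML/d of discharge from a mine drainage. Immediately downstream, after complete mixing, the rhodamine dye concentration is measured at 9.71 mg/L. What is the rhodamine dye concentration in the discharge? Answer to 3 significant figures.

Mass balance: 346.0·0 + 18.20·Cₑ = 364.2·9.710
→ Cₑ = (364.2·9.710 − 346.0·0) / 18.20 = 194.3 mg/L.

194 mg/L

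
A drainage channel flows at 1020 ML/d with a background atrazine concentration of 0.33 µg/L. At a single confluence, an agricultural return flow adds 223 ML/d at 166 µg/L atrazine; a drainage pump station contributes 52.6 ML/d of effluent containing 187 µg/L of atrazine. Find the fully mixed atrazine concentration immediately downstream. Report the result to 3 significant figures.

Conservation of mass: C = (1020·0.3300 + 223.0·166.0 + 52.60·187.0) / 1296 = 47190/1296 = 36.42 µg/L.

36.4 µg/L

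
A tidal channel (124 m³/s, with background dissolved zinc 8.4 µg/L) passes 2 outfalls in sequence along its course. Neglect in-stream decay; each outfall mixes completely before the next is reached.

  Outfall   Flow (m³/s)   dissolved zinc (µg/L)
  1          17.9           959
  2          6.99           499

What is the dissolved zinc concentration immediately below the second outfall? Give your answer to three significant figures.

146 µg/L

Below outfall 1: Q → 141.9 m³/s, C = (124.0·8.400 + 17.90·959.0)/141.9 = 128.3 µg/L.
Below outfall 2: Q → 148.9 m³/s, C = (141.9·128.3 + 6.990·499.0)/148.9 = 145.7 µg/L.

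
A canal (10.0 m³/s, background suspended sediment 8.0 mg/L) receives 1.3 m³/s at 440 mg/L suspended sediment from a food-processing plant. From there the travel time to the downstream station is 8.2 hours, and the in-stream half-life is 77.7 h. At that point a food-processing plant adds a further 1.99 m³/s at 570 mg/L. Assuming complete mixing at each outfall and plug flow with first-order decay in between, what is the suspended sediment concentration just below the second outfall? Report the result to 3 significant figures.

131 mg/L

Conservation of mass: C = (10.00·8.000 + 1.300·440.0) / 11.30 = 652.0/11.30 = 57.70 mg/L; combined flow 11.30 m³/s.
Half-life 77.7 h → k = ln 2 / 77.7 = 0.008921 h⁻¹ = 0.2141 d⁻¹.
Decay over the reach: 57.70·exp(−kt) = 57.70·0.9295 = 53.63 mg/L.
Second outfall: C = (11.30·53.63 + 1.990·570.0)/13.29 = 130.9 mg/L.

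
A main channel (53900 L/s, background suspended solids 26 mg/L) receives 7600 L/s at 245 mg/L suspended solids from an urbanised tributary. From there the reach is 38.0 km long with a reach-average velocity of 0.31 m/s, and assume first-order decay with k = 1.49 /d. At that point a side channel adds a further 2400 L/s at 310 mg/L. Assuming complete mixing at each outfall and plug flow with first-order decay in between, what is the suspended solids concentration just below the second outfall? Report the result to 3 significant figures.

17.8 mg/L

Mixed concentration C = ΣQC/ΣQ = (53900·26.00 + 7600·245.0) / 61500 = 3263000/61500 = 53.06 mg/L; combined flow 61500 L/s.
Travel time t = 38.0·1000 / 0.31 = 122600 s = 34.05 h.
After decay, C = 53.06 × e^(−kt) = 53.06 × 0.1208 = 6.408 mg/L.
At the second outfall, C = (61500·6.408 + 2400·310.0) / (61500 + 2400) = 17.81 mg/L.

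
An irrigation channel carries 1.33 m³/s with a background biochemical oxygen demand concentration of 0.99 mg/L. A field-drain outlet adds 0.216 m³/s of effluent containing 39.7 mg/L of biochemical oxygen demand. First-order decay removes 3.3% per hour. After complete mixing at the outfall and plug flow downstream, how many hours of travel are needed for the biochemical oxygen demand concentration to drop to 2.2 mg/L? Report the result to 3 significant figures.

31.8 h

Conservation of mass: C = (1.330·0.9900 + 0.2160·39.70) / 1.546 = 9.892/1.546 = 6.398 mg/L.
3.3%/h lost → k = −ln(1 − 0.033) = 0.03356 h⁻¹.
6.398·exp(−k·t) = 2.2 → t = ln(6.398/2.2)/k = 114500 s = 31.81 h.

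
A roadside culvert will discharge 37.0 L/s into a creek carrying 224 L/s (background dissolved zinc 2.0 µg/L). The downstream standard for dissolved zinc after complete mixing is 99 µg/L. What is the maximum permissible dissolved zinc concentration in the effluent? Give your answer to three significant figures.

At the limit, (Qr·Cr + Qe·Cₑ)/(Qr + Qe) = 99:
Cₑ = (261.0·99 − 224.0·2.000) / 37.00 = 686.2 µg/L.

686 µg/L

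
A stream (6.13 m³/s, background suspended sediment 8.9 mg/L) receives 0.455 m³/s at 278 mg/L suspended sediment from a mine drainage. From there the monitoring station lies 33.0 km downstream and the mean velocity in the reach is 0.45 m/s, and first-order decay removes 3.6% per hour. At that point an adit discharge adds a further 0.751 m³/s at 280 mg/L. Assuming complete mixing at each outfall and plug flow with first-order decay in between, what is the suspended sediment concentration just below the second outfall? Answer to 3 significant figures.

Flow-weighted average: C = (6.130·8.900 + 0.4550·278.0) / 6.585 = 181.0/6.585 = 27.49 mg/L; combined flow 6.585 m³/s.
Travel time t = 33.0·1000 / 0.45 = 73330 s = 20.37 h.
3.6%/h lost → k = −ln(1 − 0.036) = 0.03666 h⁻¹.
After decay, C = 27.49 × e^(−kt) = 27.49 × 0.4739 = 13.03 mg/L.
At the second outfall, C = (6.585·13.03 + 0.7510·280.0) / (6.585 + 0.7510) = 40.36 mg/L.

40.4 mg/L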